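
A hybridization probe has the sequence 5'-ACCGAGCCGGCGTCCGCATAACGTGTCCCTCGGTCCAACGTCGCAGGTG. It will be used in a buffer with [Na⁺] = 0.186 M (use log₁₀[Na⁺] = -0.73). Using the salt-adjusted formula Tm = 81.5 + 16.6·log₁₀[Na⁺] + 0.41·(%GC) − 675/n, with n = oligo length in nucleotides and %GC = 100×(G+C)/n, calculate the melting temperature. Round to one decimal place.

83.2°C

Length n = 49. Counting bases: T=8, C=18, G=15, A=8
G+C = 33, so %GC = 33/49 × 100 = 67.347%
Salt term: 16.6 × (-0.73) = -12.118
GC term: 0.41 × 67.347 = 27.612; length term: −675/49 = −13.776
Tm = 81.5 + (-12.118) + 27.612 − 13.776 = 83.218 → 83.2°C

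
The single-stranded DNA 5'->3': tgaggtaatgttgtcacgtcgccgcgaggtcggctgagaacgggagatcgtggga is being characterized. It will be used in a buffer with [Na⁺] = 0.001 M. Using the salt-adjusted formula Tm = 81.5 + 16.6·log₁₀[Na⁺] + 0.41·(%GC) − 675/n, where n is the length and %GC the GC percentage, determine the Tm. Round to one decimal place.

Length n = 55. Scanning the sequence gives A=11, C=10, G=23, T=11.
G+C = 33, so %GC = 33/55 × 100 = 60%
Salt term: 16.6 × (-3) = -49.8
GC term: 0.41 × 60 = 24.6; length term: −675/55 = −12.273
Tm = 81.5 + (-49.8) + 24.6 − 12.273 = 44.027 → 44.0°C

44.0°C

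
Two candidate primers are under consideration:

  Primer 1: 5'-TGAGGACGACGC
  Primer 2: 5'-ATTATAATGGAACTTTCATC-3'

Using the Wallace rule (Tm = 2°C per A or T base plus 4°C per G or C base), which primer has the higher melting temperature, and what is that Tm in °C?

Primer 2, 50°C

Primer 1: A+T=4, G+C=8 → Tm = 2(4)+4(8) = 40°C
Primer 2: A+T=15, G+C=5 → Tm = 2(15)+4(5) = 50°C
40°C vs 50°C → primer 2 is higher.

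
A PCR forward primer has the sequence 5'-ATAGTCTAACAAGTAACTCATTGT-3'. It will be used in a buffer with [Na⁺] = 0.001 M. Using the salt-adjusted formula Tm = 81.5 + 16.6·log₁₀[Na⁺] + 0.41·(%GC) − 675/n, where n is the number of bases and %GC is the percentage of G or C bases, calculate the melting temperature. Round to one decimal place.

Length n = 24. Base counts: G=3, C=4, T=8, A=9
G+C = 7, so %GC = 7/24 × 100 = 29.167%
Salt term: 16.6 × (-3) = -49.8
GC term: 0.41 × 29.167 = 11.958; length term: −675/24 = −28.125
Tm = 81.5 + (-49.8) + 11.958 − 28.125 = 15.533 → 15.5°C

15.5°C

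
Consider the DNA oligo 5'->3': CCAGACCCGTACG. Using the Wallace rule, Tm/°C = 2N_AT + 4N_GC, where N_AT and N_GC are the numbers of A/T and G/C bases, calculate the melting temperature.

Base counts: C=6, A=3, G=3, T=1
A+T = 4, G+C = 9
Tm = 2×4 + 4×9 = 44°C

44°C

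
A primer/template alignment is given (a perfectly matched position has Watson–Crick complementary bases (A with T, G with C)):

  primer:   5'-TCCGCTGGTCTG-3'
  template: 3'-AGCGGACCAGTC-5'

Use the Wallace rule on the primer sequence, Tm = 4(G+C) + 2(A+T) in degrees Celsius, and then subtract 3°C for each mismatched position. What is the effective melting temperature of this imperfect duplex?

Primer base counts: A=0, T=4, G=4, C=4 → A+T=4, G+C=8
Perfect-match Tm = 2(4) + 4(8) = 8 + 32 = 40°C
Mismatches (positions where the bases are not complementary): 3 (at positions 3, 4, 11)
Effective Tm = 40 − 3×3 = 40 − 9 = 31°C

31°C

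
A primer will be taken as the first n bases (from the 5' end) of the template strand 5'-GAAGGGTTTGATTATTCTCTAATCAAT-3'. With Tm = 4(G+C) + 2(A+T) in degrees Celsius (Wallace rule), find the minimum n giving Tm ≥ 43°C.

n = 17

First 16 bases: GAAGGGTTTGATTATT → Tm = 42°C (< 43°C)
First 17 bases: GAAGGGTTTGATTATTC → Tm = 46°C (≥ 43°C)
Since every base adds ≥2°C, Tm only increases with n, so the threshold is first crossed at n = 17.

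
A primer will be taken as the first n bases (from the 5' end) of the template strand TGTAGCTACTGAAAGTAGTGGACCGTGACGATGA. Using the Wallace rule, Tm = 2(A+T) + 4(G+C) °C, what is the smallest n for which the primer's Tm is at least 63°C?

n = 23

First 22 bases: TGTAGCTACTGAAAGTAGTGGA → Tm = 62°C (< 63°C)
First 23 bases: TGTAGCTACTGAAAGTAGTGGAC → Tm = 66°C (≥ 63°C)
Since every base adds ≥2°C, Tm only increases with n, so the threshold is first crossed at n = 23.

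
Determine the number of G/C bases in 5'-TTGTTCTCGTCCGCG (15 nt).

9

Counting bases: T=6, A=0, C=5, G=4
G+C = 4 + 5 = 9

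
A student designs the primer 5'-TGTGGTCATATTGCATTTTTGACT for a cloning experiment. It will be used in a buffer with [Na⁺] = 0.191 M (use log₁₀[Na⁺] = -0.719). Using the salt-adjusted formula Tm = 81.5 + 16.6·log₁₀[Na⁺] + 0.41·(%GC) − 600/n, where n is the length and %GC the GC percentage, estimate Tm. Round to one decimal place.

58.2°C

Length n = 24. C=3, A=4, T=12, G=5
G+C = 8, so %GC = 8/24 × 100 = 33.333%
Salt term: 16.6 × (-0.719) = -11.935
GC term: 0.41 × 33.333 = 13.667; length term: −600/24 = −25
Tm = 81.5 + (-11.935) + 13.667 − 25 = 58.232 → 58.2°C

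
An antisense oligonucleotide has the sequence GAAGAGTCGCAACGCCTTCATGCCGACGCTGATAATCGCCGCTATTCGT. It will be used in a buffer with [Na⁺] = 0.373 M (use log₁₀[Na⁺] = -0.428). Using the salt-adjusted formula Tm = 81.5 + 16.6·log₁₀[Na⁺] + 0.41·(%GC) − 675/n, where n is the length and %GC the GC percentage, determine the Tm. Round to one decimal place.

Length n = 49. Scanning the sequence gives T=11, C=15, A=11, G=12.
G+C = 27, so %GC = 27/49 × 100 = 55.102%
Salt term: 16.6 × (-0.428) = -7.105
GC term: 0.41 × 55.102 = 22.592; length term: −675/49 = −13.776
Tm = 81.5 + (-7.105) + 22.592 − 13.776 = 83.211 → 83.2°C

83.2°C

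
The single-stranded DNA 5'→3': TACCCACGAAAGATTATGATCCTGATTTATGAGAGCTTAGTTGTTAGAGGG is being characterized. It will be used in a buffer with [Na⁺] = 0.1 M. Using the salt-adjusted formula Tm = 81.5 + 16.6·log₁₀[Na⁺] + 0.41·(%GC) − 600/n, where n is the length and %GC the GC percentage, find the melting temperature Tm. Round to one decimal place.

69.2°C

Length n = 51. T=16, A=15, C=7, G=13
G+C = 20, so %GC = 20/51 × 100 = 39.216%
Salt term: 16.6 × (-1) = -16.6
GC term: 0.41 × 39.216 = 16.079; length term: −600/51 = −11.765
Tm = 81.5 + (-16.6) + 16.079 − 11.765 = 69.214 → 69.2°C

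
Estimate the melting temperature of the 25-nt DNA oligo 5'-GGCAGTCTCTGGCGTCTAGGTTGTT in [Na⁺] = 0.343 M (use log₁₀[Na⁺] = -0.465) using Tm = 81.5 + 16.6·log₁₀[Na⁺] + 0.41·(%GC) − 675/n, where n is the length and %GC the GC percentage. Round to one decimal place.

69.7°C

Length n = 25. Base counts: T=9, A=2, G=9, C=5
G+C = 14, so %GC = 14/25 × 100 = 56%
Salt term: 16.6 × (-0.465) = -7.719
GC term: 0.41 × 56 = 22.96; length term: −675/25 = −27
Tm = 81.5 + (-7.719) + 22.96 − 27 = 69.741 → 69.7°C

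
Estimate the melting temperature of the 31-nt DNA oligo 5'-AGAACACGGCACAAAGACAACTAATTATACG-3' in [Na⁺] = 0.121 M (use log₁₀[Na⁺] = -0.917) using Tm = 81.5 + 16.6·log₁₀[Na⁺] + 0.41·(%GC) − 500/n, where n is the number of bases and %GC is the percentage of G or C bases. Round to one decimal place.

Length n = 31. Counting bases: T=4, A=15, C=7, G=5
G+C = 12, so %GC = 12/31 × 100 = 38.71%
Salt term: 16.6 × (-0.917) = -15.222
GC term: 0.41 × 38.71 = 15.871; length term: −500/31 = −16.129
Tm = 81.5 + (-15.222) + 15.871 − 16.129 = 66.02 → 66.0°C

66.0°C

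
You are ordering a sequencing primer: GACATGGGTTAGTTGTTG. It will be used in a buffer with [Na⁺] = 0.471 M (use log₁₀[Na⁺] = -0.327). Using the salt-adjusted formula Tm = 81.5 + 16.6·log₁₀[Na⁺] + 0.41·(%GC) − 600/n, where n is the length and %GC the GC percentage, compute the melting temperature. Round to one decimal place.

Length n = 18. Counting bases: T=7, G=7, A=3, C=1
G+C = 8, so %GC = 8/18 × 100 = 44.444%
Salt term: 16.6 × (-0.327) = -5.428
GC term: 0.41 × 44.444 = 18.222; length term: −600/18 = −33.333
Tm = 81.5 + (-5.428) + 18.222 − 33.333 = 60.961 → 61.0°C

61.0°C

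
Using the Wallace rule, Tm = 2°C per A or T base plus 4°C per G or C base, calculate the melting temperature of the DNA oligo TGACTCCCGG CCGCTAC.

Base counts: A=2, G=4, C=8, T=3
A+T = 5, G+C = 12
Tm = 2(5) + 4(12) = 10 + 48 = 58°C

58°C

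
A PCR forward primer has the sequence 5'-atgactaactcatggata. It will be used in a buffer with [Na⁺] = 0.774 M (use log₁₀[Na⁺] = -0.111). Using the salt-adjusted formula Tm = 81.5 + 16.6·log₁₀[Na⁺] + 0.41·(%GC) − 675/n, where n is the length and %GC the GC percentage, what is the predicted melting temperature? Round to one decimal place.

Length n = 18. Base counts: C=3, A=7, G=3, T=5
G+C = 6, so %GC = 6/18 × 100 = 33.333%
Salt term: 16.6 × (-0.111) = -1.843
GC term: 0.41 × 33.333 = 13.667; length term: −675/18 = −37.5
Tm = 81.5 + (-1.843) + 13.667 − 37.5 = 55.824 → 55.8°C

55.8°C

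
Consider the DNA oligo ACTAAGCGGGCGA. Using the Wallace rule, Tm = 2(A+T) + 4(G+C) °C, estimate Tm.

Scanning the sequence gives G=5, A=4, C=3, T=1.
AT pairs contribute 5, GC pairs contribute 8.
Tm = 2×5 + 4×8 = 42°C

42°C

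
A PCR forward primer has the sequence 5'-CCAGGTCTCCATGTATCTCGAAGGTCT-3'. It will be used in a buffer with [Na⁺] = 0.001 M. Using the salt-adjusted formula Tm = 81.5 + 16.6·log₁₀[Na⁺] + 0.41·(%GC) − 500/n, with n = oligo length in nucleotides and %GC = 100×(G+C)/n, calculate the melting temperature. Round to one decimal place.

34.4°C

Length n = 27. Scanning the sequence gives C=8, G=6, A=5, T=8.
G+C = 14, so %GC = 14/27 × 100 = 51.852%
Salt term: 16.6 × (-3) = -49.8
GC term: 0.41 × 51.852 = 21.259; length term: −500/27 = −18.519
Tm = 81.5 + (-49.8) + 21.259 − 18.519 = 34.44 → 34.4°C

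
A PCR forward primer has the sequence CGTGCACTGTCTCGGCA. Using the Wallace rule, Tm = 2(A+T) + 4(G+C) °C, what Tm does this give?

56°C

Scanning the sequence gives G=5, C=6, T=4, A=2.
A+T = 6, G+C = 11
Tm = 2(6) + 4(11) = 12 + 44 = 56°C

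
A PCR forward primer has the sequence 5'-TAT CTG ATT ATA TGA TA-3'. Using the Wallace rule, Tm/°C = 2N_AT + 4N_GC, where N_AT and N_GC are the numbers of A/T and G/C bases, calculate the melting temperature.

Counting bases: G=2, C=1, T=8, A=6
A+T = 14, G+C = 3
Tm = 2(14) + 4(3) = 28 + 12 = 40°C

40°C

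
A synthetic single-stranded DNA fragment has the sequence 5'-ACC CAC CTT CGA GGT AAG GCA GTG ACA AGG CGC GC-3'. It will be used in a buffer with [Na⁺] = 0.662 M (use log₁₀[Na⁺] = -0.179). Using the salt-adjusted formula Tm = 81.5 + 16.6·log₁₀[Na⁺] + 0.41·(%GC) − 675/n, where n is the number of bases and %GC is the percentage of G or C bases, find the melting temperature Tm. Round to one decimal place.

85.0°C

Length n = 35. G=11, T=4, A=9, C=11
G+C = 22, so %GC = 22/35 × 100 = 62.857%
Salt term: 16.6 × (-0.179) = -2.971
GC term: 0.41 × 62.857 = 25.771; length term: −675/35 = −19.286
Tm = 81.5 + (-2.971) + 25.771 − 19.286 = 85.014 → 85.0°C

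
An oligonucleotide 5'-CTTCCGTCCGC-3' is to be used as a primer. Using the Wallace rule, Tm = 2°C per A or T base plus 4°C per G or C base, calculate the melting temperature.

38°C

Base counts: G=2, C=6, T=3, A=0
AT pairs contribute 3, GC pairs contribute 8.
Tm = 2×3 + 4×8 = 38°C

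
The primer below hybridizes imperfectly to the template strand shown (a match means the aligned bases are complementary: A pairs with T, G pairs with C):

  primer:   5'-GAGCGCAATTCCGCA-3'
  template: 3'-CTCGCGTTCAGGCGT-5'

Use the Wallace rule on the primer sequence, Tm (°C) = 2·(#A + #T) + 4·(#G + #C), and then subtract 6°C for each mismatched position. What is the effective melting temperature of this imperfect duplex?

Primer base counts: A=4, T=2, G=4, C=5 → A+T=6, G+C=9
Perfect-match Tm = 2(6) + 4(9) = 12 + 36 = 48°C
Mismatches (positions where the bases are not complementary): 1 (at position 9)
Effective Tm = 48 − 1×6 = 48 − 6 = 42°C

42°C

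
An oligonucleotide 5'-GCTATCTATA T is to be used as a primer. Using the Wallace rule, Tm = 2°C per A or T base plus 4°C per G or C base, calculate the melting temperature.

Base counts: G=1, C=2, T=5, A=3
A+T = 8, G+C = 3
Tm = 4·3 + 2·8 = 12 + 16 = 28°C

28°C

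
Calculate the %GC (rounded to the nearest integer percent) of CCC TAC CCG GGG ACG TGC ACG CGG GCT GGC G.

Scanning the sequence gives A=3, C=12, G=13, T=3.
G+C = 13 + 12 = 25 out of 31 bases
%GC = 25/31 × 100 = 80.65% ≈ 81%

81%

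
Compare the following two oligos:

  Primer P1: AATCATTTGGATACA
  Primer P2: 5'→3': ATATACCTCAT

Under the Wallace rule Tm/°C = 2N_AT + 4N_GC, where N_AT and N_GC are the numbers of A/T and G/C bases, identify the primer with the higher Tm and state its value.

Primer P1: A+T=11, G+C=4 → Tm = 2(11)+4(4) = 38°C
Primer P2: A+T=8, G+C=3 → Tm = 2(8)+4(3) = 28°C
38°C vs 28°C → primer P1 is higher.

Primer P1, 38°C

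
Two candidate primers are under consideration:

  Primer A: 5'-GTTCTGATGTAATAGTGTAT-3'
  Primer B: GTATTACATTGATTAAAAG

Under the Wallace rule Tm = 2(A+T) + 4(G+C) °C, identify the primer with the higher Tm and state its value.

Primer A: A+T=14, G+C=6 → Tm = 2(14)+4(6) = 52°C
Primer B: A+T=15, G+C=4 → Tm = 2(15)+4(4) = 46°C
52°C vs 46°C → primer A is higher.

Primer A, 52°C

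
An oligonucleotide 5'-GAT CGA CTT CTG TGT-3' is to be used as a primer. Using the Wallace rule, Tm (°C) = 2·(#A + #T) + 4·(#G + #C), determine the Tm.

Counting bases: G=4, C=3, T=6, A=2
So N_AT = 8 and N_GC = 7.
Tm = 2×8 + 4×7 = 44°C

44°C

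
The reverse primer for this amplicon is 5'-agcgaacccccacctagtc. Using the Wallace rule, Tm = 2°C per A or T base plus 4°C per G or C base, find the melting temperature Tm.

A=5, C=9, T=2, G=3
So N_AT = 7 and N_GC = 12.
Tm = 2×7 + 4×12 = 62°C

62°C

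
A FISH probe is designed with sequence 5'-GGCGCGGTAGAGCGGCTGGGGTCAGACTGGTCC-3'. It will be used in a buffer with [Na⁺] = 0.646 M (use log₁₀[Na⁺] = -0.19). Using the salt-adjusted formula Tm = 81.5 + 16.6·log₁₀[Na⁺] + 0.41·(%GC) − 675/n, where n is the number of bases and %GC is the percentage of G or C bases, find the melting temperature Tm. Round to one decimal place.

87.7°C

Length n = 33. Counting bases: T=5, G=16, A=4, C=8
G+C = 24, so %GC = 24/33 × 100 = 72.727%
Salt term: 16.6 × (-0.19) = -3.154
GC term: 0.41 × 72.727 = 29.818; length term: −675/33 = −20.455
Tm = 81.5 + (-3.154) + 29.818 − 20.455 = 87.709 → 87.7°C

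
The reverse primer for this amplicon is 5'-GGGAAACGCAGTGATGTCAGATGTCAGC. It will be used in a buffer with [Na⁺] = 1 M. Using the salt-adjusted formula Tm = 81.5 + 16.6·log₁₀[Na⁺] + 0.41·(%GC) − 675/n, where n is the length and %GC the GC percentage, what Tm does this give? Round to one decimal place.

Length n = 28. Counting bases: A=8, C=5, T=5, G=10
G+C = 15, so %GC = 15/28 × 100 = 53.571%
Salt term: 16.6 × (0) = 0
GC term: 0.41 × 53.571 = 21.964; length term: −675/28 = −24.107
Tm = 81.5 + (0) + 21.964 − 24.107 = 79.357 → 79.4°C

79.4°C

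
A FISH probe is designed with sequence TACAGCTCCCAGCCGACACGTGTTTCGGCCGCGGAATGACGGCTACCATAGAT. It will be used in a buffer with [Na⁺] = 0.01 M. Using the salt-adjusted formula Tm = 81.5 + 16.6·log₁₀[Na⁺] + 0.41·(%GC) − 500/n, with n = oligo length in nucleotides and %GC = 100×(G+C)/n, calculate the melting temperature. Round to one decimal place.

62.8°C

Length n = 53. Counting bases: G=14, C=17, T=10, A=12
G+C = 31, so %GC = 31/53 × 100 = 58.491%
Salt term: 16.6 × (-2) = -33.2
GC term: 0.41 × 58.491 = 23.981; length term: −500/53 = −9.434
Tm = 81.5 + (-33.2) + 23.981 − 9.434 = 62.847 → 62.8°C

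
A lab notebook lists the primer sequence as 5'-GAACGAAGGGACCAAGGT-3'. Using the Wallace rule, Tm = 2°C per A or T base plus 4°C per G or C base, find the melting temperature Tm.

Scanning the sequence gives G=7, T=1, A=7, C=3.
AT pairs contribute 8, GC pairs contribute 10.
Tm = 2(8) + 4(10) = 16 + 40 = 56°C

56°C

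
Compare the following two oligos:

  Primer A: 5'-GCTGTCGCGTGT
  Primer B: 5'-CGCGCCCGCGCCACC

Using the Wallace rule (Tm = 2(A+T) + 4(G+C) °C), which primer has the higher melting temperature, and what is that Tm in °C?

Primer A: A+T=4, G+C=8 → Tm = 2(4)+4(8) = 40°C
Primer B: A+T=1, G+C=14 → Tm = 2(1)+4(14) = 58°C
40°C vs 58°C → primer B is higher.

Primer B, 58°C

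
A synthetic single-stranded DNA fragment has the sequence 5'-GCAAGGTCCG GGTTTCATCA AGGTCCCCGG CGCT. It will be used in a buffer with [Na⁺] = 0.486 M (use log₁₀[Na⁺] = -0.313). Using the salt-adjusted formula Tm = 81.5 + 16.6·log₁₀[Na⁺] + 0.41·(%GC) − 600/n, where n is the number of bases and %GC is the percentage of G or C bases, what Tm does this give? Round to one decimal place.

Length n = 34. Scanning the sequence gives T=7, A=5, G=11, C=11.
G+C = 22, so %GC = 22/34 × 100 = 64.706%
Salt term: 16.6 × (-0.313) = -5.196
GC term: 0.41 × 64.706 = 26.529; length term: −600/34 = −17.647
Tm = 81.5 + (-5.196) + 26.529 − 17.647 = 85.186 → 85.2°C

85.2°C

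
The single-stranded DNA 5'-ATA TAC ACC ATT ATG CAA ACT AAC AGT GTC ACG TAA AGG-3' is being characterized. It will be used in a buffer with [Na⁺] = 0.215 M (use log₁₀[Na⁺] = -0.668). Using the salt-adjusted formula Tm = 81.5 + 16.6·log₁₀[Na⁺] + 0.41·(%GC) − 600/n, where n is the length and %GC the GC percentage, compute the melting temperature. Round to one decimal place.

69.7°C

Length n = 39. G=6, T=9, C=8, A=16
G+C = 14, so %GC = 14/39 × 100 = 35.897%
Salt term: 16.6 × (-0.668) = -11.089
GC term: 0.41 × 35.897 = 14.718; length term: −600/39 = −15.385
Tm = 81.5 + (-11.089) + 14.718 − 15.385 = 69.744 → 69.7°C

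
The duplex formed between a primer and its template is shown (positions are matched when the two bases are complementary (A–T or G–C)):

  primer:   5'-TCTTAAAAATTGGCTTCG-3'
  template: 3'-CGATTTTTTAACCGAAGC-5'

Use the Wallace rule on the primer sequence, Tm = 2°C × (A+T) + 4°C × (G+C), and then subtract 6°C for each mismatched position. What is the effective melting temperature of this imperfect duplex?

36°C

Primer base counts: A=5, T=7, G=3, C=3 → A+T=12, G+C=6
Perfect-match Tm = 2(12) + 4(6) = 24 + 24 = 48°C
Mismatches (positions where the bases are not complementary): 2 (at positions 1, 4)
Effective Tm = 48 − 2×6 = 48 − 12 = 36°C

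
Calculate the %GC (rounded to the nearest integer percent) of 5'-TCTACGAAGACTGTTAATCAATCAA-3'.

Scanning the sequence gives G=3, A=10, C=5, T=7.
G+C = 3 + 5 = 8 out of 25 bases
%GC = 8/25 × 100 = 32% ≈ 32%

32%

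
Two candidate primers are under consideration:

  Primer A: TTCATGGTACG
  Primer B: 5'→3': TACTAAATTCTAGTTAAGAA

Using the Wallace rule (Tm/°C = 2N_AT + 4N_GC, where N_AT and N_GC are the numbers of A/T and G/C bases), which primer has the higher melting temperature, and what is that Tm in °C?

Primer A: A+T=6, G+C=5 → Tm = 2(6)+4(5) = 32°C
Primer B: A+T=16, G+C=4 → Tm = 2(16)+4(4) = 48°C
32°C vs 48°C → primer B is higher.

Primer B, 48°C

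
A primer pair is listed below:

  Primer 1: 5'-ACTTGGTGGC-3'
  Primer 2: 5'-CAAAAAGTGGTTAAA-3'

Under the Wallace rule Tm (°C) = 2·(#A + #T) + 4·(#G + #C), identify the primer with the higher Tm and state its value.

Primer 1: A+T=4, G+C=6 → Tm = 2(4)+4(6) = 32°C
Primer 2: A+T=11, G+C=4 → Tm = 2(11)+4(4) = 38°C
32°C vs 38°C → primer 2 is higher.

Primer 2, 38°C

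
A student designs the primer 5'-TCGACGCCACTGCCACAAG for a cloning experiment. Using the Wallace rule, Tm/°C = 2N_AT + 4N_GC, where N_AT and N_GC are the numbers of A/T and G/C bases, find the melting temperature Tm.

62°C

Base counts: A=5, T=2, C=8, G=4
So N_AT = 7 and N_GC = 12.
Tm = 2(7) + 4(12) = 14 + 48 = 62°C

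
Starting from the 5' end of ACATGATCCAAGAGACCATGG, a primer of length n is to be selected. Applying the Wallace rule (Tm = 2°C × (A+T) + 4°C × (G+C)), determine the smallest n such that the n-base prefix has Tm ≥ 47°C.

n = 17

First 16 bases: ACATGATCCAAGAGAC → Tm = 46°C (< 47°C)
First 17 bases: ACATGATCCAAGAGACC → Tm = 50°C (≥ 47°C)
Since every base adds ≥2°C, Tm only increases with n, so the threshold is first crossed at n = 17.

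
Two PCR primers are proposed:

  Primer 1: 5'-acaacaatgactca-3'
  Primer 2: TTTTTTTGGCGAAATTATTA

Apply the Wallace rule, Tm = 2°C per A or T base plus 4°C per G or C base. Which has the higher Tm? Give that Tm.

Primer 1: A+T=9, G+C=5 → Tm = 2(9)+4(5) = 38°C
Primer 2: A+T=16, G+C=4 → Tm = 2(16)+4(4) = 48°C
38°C vs 48°C → primer 2 is higher.

Primer 2, 48°C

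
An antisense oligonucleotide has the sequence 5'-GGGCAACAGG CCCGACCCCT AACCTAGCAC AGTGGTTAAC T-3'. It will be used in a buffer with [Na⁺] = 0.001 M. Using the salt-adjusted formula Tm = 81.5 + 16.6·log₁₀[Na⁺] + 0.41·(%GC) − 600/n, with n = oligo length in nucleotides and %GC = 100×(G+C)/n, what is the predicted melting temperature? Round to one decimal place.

41.1°C

Length n = 41. Counting bases: T=6, C=14, A=11, G=10
G+C = 24, so %GC = 24/41 × 100 = 58.537%
Salt term: 16.6 × (-3) = -49.8
GC term: 0.41 × 58.537 = 24; length term: −600/41 = −14.634
Tm = 81.5 + (-49.8) + 24 − 14.634 = 41.066 → 41.1°C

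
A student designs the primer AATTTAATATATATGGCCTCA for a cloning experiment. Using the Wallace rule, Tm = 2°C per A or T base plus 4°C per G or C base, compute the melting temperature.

52°C

Counting bases: G=2, C=3, T=8, A=8
AT pairs contribute 16, GC pairs contribute 5.
Tm = 4·5 + 2·16 = 20 + 32 = 52°C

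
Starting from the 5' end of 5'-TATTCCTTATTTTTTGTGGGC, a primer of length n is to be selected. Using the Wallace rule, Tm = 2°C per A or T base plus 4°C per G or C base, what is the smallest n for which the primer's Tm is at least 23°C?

First 9 bases: TATTCCTTA → Tm = 22°C (< 23°C)
First 10 bases: TATTCCTTAT → Tm = 24°C (≥ 23°C)
Each additional base adds 2°C (A/T) or 4°C (G/C), so Tm is non-decreasing in n; n = 10 is the first length to reach 23°C.

n = 10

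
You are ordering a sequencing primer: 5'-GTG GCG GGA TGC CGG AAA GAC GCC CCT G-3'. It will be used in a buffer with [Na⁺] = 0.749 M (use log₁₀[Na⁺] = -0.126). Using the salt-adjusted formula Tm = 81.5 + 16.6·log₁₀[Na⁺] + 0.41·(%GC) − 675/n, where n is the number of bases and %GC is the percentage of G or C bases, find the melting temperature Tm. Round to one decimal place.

84.6°C

Length n = 28. Base counts: G=12, C=8, A=5, T=3
G+C = 20, so %GC = 20/28 × 100 = 71.429%
Salt term: 16.6 × (-0.126) = -2.092
GC term: 0.41 × 71.429 = 29.286; length term: −675/28 = −24.107
Tm = 81.5 + (-2.092) + 29.286 − 24.107 = 84.587 → 84.6°C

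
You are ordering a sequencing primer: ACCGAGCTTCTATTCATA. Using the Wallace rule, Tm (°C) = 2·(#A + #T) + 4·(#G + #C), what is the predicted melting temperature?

Scanning the sequence gives G=2, A=5, T=6, C=5.
A+T = 11, G+C = 7
Tm = 4·7 + 2·11 = 28 + 22 = 50°C

50°C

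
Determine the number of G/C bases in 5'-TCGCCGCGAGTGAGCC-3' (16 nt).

12

G=6, T=2, A=2, C=6
G+C = 6 + 6 = 12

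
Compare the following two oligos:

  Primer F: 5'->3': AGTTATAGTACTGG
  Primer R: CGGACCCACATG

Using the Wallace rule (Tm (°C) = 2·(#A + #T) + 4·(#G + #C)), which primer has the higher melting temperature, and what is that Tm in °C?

Primer R, 40°C

Primer F: A+T=9, G+C=5 → Tm = 2(9)+4(5) = 38°C
Primer R: A+T=4, G+C=8 → Tm = 2(4)+4(8) = 40°C
38°C vs 40°C → primer R is higher.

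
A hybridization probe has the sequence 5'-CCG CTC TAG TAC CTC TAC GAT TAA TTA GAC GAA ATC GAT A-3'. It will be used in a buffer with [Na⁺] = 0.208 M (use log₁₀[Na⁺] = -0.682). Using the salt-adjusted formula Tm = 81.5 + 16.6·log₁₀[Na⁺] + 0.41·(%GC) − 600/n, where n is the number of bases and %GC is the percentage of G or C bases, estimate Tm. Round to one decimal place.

71.6°C

Length n = 40. Scanning the sequence gives A=13, C=10, G=6, T=11.
G+C = 16, so %GC = 16/40 × 100 = 40%
Salt term: 16.6 × (-0.682) = -11.321
GC term: 0.41 × 40 = 16.4; length term: −600/40 = −15
Tm = 81.5 + (-11.321) + 16.4 − 15 = 71.579 → 71.6°C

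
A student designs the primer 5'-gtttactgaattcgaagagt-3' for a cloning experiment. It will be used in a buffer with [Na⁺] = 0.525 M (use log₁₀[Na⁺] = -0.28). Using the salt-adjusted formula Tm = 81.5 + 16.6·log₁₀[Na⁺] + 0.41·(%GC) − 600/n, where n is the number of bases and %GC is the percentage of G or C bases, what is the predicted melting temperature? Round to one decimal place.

61.2°C

Length n = 20. Base counts: A=6, T=7, G=5, C=2
G+C = 7, so %GC = 7/20 × 100 = 35%
Salt term: 16.6 × (-0.28) = -4.648
GC term: 0.41 × 35 = 14.35; length term: −600/20 = −30
Tm = 81.5 + (-4.648) + 14.35 − 30 = 61.202 → 61.2°C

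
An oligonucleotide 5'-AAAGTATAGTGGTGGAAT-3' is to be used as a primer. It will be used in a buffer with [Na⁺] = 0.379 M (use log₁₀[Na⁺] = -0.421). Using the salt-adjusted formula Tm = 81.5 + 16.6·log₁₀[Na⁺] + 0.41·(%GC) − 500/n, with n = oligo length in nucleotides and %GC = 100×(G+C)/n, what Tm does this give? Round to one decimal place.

60.4°C

Length n = 18. A=7, C=0, G=6, T=5
G+C = 6, so %GC = 6/18 × 100 = 33.333%
Salt term: 16.6 × (-0.421) = -6.989
GC term: 0.41 × 33.333 = 13.667; length term: −500/18 = −27.778
Tm = 81.5 + (-6.989) + 13.667 − 27.778 = 60.4 → 60.4°C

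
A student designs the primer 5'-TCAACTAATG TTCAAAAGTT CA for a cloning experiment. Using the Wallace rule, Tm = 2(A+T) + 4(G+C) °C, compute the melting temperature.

56°C

Counting bases: A=9, T=7, C=4, G=2
A+T = 16, G+C = 6
Tm = 2×16 + 4×6 = 56°C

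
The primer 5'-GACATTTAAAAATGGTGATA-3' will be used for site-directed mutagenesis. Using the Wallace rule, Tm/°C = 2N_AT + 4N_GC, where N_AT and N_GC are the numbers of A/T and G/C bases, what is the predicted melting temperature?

Counting bases: G=4, T=6, A=9, C=1
A+T = 15, G+C = 5
Tm = 2×15 + 4×5 = 50°C

50°C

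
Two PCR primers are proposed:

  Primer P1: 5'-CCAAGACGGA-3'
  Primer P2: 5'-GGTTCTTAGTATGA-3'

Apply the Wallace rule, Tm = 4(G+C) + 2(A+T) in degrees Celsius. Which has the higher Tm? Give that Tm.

Primer P2, 38°C

Primer P1: A+T=4, G+C=6 → Tm = 2(4)+4(6) = 32°C
Primer P2: A+T=9, G+C=5 → Tm = 2(9)+4(5) = 38°C
32°C vs 38°C → primer P2 is higher.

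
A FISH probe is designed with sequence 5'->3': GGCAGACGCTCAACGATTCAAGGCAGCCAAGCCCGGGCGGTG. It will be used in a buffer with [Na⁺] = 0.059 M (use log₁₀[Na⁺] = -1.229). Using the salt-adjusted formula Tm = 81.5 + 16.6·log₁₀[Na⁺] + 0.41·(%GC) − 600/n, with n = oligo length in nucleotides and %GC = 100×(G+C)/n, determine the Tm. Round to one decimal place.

74.1°C

Length n = 42. Scanning the sequence gives G=15, A=10, C=13, T=4.
G+C = 28, so %GC = 28/42 × 100 = 66.667%
Salt term: 16.6 × (-1.229) = -20.401
GC term: 0.41 × 66.667 = 27.333; length term: −600/42 = −14.286
Tm = 81.5 + (-20.401) + 27.333 − 14.286 = 74.146 → 74.1°C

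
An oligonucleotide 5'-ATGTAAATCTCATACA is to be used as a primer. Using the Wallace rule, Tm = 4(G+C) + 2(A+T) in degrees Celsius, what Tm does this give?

Counting bases: A=7, G=1, T=5, C=3
A+T = 12, G+C = 4
Tm = 4·4 + 2·12 = 16 + 24 = 40°C

40°C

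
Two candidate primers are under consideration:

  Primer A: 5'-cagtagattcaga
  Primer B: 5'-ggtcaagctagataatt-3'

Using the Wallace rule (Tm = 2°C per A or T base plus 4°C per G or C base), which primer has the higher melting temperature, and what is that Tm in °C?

Primer B, 46°C

Primer A: A+T=8, G+C=5 → Tm = 2(8)+4(5) = 36°C
Primer B: A+T=11, G+C=6 → Tm = 2(11)+4(6) = 46°C
36°C vs 46°C → primer B is higher.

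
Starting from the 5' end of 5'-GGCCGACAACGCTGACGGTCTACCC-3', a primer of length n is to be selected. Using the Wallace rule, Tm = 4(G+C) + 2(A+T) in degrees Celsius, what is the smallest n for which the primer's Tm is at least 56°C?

n = 17

First 16 bases: GGCCGACAACGCTGAC → Tm = 54°C (< 56°C)
First 17 bases: GGCCGACAACGCTGACG → Tm = 58°C (≥ 56°C)
Since every base adds ≥2°C, Tm only increases with n, so the threshold is first crossed at n = 17.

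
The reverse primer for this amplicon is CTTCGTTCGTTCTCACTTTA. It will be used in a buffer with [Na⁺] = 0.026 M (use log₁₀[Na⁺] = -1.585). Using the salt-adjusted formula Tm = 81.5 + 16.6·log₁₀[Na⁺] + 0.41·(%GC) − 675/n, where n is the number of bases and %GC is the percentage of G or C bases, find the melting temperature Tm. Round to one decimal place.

37.8°C

Length n = 20. Base counts: C=6, A=2, G=2, T=10
G+C = 8, so %GC = 8/20 × 100 = 40%
Salt term: 16.6 × (-1.585) = -26.311
GC term: 0.41 × 40 = 16.4; length term: −675/20 = −33.75
Tm = 81.5 + (-26.311) + 16.4 − 33.75 = 37.839 → 37.8°C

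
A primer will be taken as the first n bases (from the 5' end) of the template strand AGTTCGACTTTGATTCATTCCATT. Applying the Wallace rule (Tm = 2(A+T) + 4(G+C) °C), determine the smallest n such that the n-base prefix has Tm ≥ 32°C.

n = 12

First 11 bases: AGTTCGACTTT → Tm = 30°C (< 32°C)
First 12 bases: AGTTCGACTTTG → Tm = 34°C (≥ 32°C)
Since every base adds ≥2°C, Tm only increases with n, so the threshold is first crossed at n = 12.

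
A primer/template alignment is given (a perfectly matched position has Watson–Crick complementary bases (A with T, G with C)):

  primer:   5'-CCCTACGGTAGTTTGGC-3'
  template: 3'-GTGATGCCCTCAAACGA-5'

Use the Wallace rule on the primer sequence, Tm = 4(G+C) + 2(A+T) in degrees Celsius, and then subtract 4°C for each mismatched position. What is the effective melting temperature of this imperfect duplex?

38°C

Primer base counts: A=2, T=5, G=5, C=5 → A+T=7, G+C=10
Perfect-match Tm = 2(7) + 4(10) = 14 + 40 = 54°C
Mismatches (positions where the bases are not complementary): 4 (at positions 2, 9, 16, 17)
Effective Tm = 54 − 4×4 = 54 − 16 = 38°C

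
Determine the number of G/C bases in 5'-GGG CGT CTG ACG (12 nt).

9

Base counts: A=1, G=6, T=2, C=3
G+C = 6 + 3 = 9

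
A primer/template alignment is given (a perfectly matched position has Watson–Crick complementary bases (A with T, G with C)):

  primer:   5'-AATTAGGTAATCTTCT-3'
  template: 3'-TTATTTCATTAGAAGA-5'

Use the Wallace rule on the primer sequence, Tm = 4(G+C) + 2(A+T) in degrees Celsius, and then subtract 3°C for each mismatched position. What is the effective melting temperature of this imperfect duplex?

Primer base counts: A=5, T=7, G=2, C=2 → A+T=12, G+C=4
Perfect-match Tm = 2(12) + 4(4) = 24 + 16 = 40°C
Mismatches (positions where the bases are not complementary): 2 (at positions 4, 6)
Effective Tm = 40 − 2×3 = 40 − 6 = 34°C

34°C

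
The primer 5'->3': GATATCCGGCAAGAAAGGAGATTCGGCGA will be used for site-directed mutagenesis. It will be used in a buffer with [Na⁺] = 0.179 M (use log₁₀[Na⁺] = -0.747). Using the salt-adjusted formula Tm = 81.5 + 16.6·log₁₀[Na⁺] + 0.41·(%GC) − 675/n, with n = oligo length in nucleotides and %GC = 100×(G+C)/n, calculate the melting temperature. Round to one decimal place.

Length n = 29. T=4, A=10, G=10, C=5
G+C = 15, so %GC = 15/29 × 100 = 51.724%
Salt term: 16.6 × (-0.747) = -12.4
GC term: 0.41 × 51.724 = 21.207; length term: −675/29 = −23.276
Tm = 81.5 + (-12.4) + 21.207 − 23.276 = 67.031 → 67.0°C

67.0°C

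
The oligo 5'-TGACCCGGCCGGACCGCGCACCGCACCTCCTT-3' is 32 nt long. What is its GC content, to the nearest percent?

Base counts: A=4, T=4, G=8, C=16
G+C = 8 + 16 = 24 out of 32 bases
%GC = 24/32 × 100 = 75% ≈ 75%

75%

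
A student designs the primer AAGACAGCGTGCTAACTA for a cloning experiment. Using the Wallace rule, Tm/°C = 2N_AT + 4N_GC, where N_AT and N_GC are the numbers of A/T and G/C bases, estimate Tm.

Scanning the sequence gives T=3, A=7, G=4, C=4.
A+T = 10, G+C = 8
Tm = 2×10 + 4×8 = 52°C

52°C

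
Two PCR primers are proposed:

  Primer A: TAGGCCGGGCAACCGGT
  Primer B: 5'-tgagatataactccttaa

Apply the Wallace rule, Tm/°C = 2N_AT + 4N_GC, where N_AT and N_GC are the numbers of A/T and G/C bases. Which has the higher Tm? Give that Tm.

Primer A, 58°C

Primer A: A+T=5, G+C=12 → Tm = 2(5)+4(12) = 58°C
Primer B: A+T=13, G+C=5 → Tm = 2(13)+4(5) = 46°C
58°C vs 46°C → primer A is higher.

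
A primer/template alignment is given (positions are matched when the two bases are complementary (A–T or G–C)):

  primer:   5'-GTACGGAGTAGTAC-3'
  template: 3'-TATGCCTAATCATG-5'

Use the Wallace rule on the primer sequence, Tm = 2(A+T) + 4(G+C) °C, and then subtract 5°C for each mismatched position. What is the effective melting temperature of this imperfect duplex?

Primer base counts: A=4, T=3, G=5, C=2 → A+T=7, G+C=7
Perfect-match Tm = 2(7) + 4(7) = 14 + 28 = 42°C
Mismatches (positions where the bases are not complementary): 2 (at positions 1, 8)
Effective Tm = 42 − 2×5 = 42 − 10 = 32°C

32°C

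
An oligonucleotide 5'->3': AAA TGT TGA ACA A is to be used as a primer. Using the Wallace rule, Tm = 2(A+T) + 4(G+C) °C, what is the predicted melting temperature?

32°C

Counting bases: G=2, C=1, A=7, T=3
So N_AT = 10 and N_GC = 3.
Tm = 2×10 + 4×3 = 32°C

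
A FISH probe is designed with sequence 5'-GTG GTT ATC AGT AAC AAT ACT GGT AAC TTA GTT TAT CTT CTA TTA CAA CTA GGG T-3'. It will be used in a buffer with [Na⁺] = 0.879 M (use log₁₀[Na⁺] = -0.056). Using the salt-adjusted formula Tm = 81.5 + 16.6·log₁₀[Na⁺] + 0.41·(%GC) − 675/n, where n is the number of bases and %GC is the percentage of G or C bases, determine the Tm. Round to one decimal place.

Length n = 55. Scanning the sequence gives T=21, C=8, G=10, A=16.
G+C = 18, so %GC = 18/55 × 100 = 32.727%
Salt term: 16.6 × (-0.056) = -0.93
GC term: 0.41 × 32.727 = 13.418; length term: −675/55 = −12.273
Tm = 81.5 + (-0.93) + 13.418 − 12.273 = 81.715 → 81.7°C

81.7°C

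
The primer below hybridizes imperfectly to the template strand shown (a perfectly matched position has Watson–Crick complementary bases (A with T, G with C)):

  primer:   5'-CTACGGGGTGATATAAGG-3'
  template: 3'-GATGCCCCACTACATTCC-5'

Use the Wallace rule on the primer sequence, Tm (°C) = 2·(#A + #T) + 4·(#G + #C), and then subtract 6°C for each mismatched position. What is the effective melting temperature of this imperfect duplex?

Primer base counts: A=5, T=4, G=7, C=2 → A+T=9, G+C=9
Perfect-match Tm = 2(9) + 4(9) = 18 + 36 = 54°C
Mismatches (positions where the bases are not complementary): 1 (at position 13)
Effective Tm = 54 − 1×6 = 54 − 6 = 48°C

48°C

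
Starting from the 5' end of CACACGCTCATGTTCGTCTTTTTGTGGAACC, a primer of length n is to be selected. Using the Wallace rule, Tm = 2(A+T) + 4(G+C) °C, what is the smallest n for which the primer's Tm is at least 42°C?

First 13 bases: CACACGCTCATGT → Tm = 40°C (< 42°C)
First 14 bases: CACACGCTCATGTT → Tm = 42°C (≥ 42°C)
Since every base adds ≥2°C, Tm only increases with n, so the threshold is first crossed at n = 14.

n = 14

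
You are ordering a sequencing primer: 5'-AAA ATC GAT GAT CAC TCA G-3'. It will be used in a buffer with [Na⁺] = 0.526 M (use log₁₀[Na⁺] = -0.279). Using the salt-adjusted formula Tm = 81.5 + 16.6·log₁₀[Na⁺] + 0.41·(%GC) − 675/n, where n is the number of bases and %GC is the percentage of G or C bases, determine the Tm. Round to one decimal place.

56.4°C

Length n = 19. Base counts: G=3, C=4, T=4, A=8
G+C = 7, so %GC = 7/19 × 100 = 36.842%
Salt term: 16.6 × (-0.279) = -4.631
GC term: 0.41 × 36.842 = 15.105; length term: −675/19 = −35.526
Tm = 81.5 + (-4.631) + 15.105 − 35.526 = 56.448 → 56.4°C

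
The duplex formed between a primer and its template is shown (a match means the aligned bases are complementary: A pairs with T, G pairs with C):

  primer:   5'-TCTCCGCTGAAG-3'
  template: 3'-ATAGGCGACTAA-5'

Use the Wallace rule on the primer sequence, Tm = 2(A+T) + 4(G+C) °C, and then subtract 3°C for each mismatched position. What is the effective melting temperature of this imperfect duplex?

Primer base counts: A=2, T=3, G=3, C=4 → A+T=5, G+C=7
Perfect-match Tm = 2(5) + 4(7) = 10 + 28 = 38°C
Mismatches (positions where the bases are not complementary): 3 (at positions 2, 11, 12)
Effective Tm = 38 − 3×3 = 38 − 9 = 29°C

29°C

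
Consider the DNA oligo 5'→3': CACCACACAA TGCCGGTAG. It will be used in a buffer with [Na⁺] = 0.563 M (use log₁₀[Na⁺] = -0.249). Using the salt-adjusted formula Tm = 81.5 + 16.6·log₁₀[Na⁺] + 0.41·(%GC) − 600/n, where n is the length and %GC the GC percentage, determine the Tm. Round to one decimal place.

Length n = 19. Scanning the sequence gives A=6, C=7, G=4, T=2.
G+C = 11, so %GC = 11/19 × 100 = 57.895%
Salt term: 16.6 × (-0.249) = -4.133
GC term: 0.41 × 57.895 = 23.737; length term: −600/19 = −31.579
Tm = 81.5 + (-4.133) + 23.737 − 31.579 = 69.525 → 69.5°C

69.5°C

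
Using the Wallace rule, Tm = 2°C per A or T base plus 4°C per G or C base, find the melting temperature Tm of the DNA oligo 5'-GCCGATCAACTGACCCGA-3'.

Scanning the sequence gives G=4, T=2, A=5, C=7.
AT pairs contribute 7, GC pairs contribute 11.
Tm = 4·11 + 2·7 = 44 + 14 = 58°C

58°C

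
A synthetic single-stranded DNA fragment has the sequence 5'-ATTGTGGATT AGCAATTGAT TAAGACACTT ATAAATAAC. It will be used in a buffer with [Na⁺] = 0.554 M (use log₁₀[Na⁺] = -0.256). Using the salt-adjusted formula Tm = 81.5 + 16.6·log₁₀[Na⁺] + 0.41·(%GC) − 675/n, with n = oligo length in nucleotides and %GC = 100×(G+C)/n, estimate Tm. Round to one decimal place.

Length n = 39. C=4, G=6, T=13, A=16
G+C = 10, so %GC = 10/39 × 100 = 25.641%
Salt term: 16.6 × (-0.256) = -4.25
GC term: 0.41 × 25.641 = 10.513; length term: −675/39 = −17.308
Tm = 81.5 + (-4.25) + 10.513 − 17.308 = 70.455 → 70.5°C

70.5°C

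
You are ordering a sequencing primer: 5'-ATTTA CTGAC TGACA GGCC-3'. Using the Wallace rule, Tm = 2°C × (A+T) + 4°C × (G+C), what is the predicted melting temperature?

56°C

Counting bases: T=5, A=5, G=4, C=5
AT pairs contribute 10, GC pairs contribute 9.
Tm = 4·9 + 2·10 = 36 + 20 = 56°C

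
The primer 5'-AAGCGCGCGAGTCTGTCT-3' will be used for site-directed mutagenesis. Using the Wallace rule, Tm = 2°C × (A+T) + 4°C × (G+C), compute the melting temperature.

58°C

Counting bases: C=5, G=6, A=3, T=4
So N_AT = 7 and N_GC = 11.
Tm = 2(7) + 4(11) = 14 + 44 = 58°C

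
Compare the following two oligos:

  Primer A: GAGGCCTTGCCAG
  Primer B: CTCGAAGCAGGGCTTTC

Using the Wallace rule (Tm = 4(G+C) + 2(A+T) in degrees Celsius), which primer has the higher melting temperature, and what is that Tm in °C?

Primer A: A+T=4, G+C=9 → Tm = 2(4)+4(9) = 44°C
Primer B: A+T=7, G+C=10 → Tm = 2(7)+4(10) = 54°C
44°C vs 54°C → primer B is higher.

Primer B, 54°C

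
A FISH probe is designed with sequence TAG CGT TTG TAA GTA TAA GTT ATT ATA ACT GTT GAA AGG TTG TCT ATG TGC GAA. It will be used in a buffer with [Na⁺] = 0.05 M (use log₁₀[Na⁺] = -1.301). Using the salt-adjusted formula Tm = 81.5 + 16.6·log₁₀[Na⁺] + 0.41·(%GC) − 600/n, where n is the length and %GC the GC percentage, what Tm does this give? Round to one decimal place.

61.7°C

Length n = 54. C=4, G=13, T=21, A=16
G+C = 17, so %GC = 17/54 × 100 = 31.481%
Salt term: 16.6 × (-1.301) = -21.597
GC term: 0.41 × 31.481 = 12.907; length term: −600/54 = −11.111
Tm = 81.5 + (-21.597) + 12.907 − 11.111 = 61.699 → 61.7°C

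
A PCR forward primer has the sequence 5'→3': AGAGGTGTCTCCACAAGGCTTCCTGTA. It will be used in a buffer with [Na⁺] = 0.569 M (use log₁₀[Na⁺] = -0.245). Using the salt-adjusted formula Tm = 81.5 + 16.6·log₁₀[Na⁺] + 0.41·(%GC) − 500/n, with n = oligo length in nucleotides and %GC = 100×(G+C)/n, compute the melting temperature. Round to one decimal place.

80.2°C

Length n = 27. Counting bases: C=7, G=7, T=7, A=6
G+C = 14, so %GC = 14/27 × 100 = 51.852%
Salt term: 16.6 × (-0.245) = -4.067
GC term: 0.41 × 51.852 = 21.259; length term: −500/27 = −18.519
Tm = 81.5 + (-4.067) + 21.259 − 18.519 = 80.173 → 80.2°C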